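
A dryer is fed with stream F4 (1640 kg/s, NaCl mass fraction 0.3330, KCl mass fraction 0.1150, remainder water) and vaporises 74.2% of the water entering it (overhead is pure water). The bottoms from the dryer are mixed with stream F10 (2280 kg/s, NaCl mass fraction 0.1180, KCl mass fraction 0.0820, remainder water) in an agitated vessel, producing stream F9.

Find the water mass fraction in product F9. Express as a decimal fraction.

Vapour removed = 0.742×0.552×1640 = 671.72 kg/s; concentrate = 968.28 kg/s.
water reaching the mixer = 233.56 (from concentrate) + 2280×0.800 = 2057.6 kg/s.
Product flow = 968.28 + 2280 = 3248.3 kg/s; water fraction = 0.6334.

0.6334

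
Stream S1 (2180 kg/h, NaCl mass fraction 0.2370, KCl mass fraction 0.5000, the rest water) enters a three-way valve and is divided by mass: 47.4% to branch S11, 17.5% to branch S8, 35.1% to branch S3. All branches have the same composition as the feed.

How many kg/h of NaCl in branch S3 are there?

Branch S3 total = 0.351×2180 = 765.18 kg/h.
NaCl in S3 = 0.237×765.18 = 181.35 kg/h.

181.3 kg/h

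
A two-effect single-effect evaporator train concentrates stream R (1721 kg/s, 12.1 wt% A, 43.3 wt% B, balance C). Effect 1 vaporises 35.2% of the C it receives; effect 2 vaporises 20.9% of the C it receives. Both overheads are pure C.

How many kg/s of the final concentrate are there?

C in feed = 1721×0.446 = 767.57 kg/s.
After stage 1: C left = (1−0.352)×767.57 = 497.38; stream total = 1450.8 kg/s.
After stage 2: C left = (1−0.209)×497.38 = 393.43; final concentrate = 1346.9 kg/s.

1347 kg/s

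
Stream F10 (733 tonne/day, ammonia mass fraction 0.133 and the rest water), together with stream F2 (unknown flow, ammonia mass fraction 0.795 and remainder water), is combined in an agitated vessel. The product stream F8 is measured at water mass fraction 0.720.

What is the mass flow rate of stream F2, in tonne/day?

209.2 tonne/day

Let F2 be the unknown flow. Total out = 733 + F2.
water balance: 635.51 + 0.205·F2 = 0.720·(733 + F2)
(0.205 − 0.720)·F2 = 0.720×733 − 635.51 = -107.75
F2 = -107.75 / -0.515 = 209.23 tonne/day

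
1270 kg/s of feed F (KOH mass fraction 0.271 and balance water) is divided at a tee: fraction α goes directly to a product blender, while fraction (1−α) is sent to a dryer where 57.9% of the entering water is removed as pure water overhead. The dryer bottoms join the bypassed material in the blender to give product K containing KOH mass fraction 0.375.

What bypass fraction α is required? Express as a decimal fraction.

All 1270×0.271 = 344.17 kg/s of KOH reaches K, so K = 344.17/0.375 = 917.79 kg/s and vapour = 352.21 kg/s.
The evaporator receives (1−α)·1270 of feed at 0.729 water and removes 0.579 of that water:
0.579×0.729×(1−α)×1270 = 352.21
(1−α) = 352.21/536.06 = 0.6570;  α = 0.3430.

0.343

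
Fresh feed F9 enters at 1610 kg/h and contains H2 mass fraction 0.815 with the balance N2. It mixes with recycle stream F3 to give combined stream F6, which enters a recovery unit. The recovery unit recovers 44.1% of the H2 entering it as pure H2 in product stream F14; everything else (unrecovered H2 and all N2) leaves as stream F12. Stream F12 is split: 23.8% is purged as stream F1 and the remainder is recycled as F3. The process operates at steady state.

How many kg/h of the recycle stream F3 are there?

1927 kg/h

N2 enters only via F9 and leaves only via the purge: 1610×0.185 = 0.238×(N2 in F12), and the recovery unit passes all N2, so N2 in F6 = N2 in F12 = 1251.5 kg/h.
H2 in F6: m_A = 1610×0.815 + (1−0.238)·(1−0.441)·m_A, so m_A = 1312.1/0.5740 = 2285.8 kg/h.
F12 = (1−0.441)×2285.8 + 1251.5 = 2529.2 kg/h.
Recycle F3 = (1−0.238)×2529.2 = 1927.3 kg/h.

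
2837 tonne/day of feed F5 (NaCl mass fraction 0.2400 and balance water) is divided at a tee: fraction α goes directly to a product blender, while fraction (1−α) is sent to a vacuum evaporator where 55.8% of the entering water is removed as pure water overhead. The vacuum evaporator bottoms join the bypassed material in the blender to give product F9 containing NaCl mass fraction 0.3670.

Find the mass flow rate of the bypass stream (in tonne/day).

522 tonne/day

All 2837×0.240 = 680.88 tonne/day of NaCl reaches F9, so F9 = 680.88/0.367 = 1855.3 tonne/day and vapour = 981.74 tonne/day.
The evaporator receives (1−α)·2837 of feed at 0.760 water and removes 0.558 of that water:
0.558×0.760×(1−α)×2837 = 981.74
(1−α) = 981.74/1203.1 = 0.8160;  α = 0.1840.
Bypass flow = 0.1840×2837 = 522.01 tonne/day.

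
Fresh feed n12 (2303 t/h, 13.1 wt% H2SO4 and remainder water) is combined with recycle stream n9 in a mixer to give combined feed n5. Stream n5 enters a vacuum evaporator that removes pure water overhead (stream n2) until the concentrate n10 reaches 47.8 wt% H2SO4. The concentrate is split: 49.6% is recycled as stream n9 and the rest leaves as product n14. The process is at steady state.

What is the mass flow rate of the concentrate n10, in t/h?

1252 t/h

Overall H2SO4 balance (none leaves overhead): H2SO4 in fresh feed = H2SO4 in product, i.e. 2303×0.131 = (1−0.496)·n10·0.478.
n10 = 301.69/(0.478×0.504) = 1252.3 t/h.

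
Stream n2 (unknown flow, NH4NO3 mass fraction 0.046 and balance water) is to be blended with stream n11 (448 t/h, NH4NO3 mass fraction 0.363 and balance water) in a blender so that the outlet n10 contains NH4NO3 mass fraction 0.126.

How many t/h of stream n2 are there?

1327 t/h

Let n2 be the unknown flow. Total out = 448 + n2.
NH4NO3 balance: 162.62 + 0.046·n2 = 0.126·(448 + n2)
(0.046 − 0.126)·n2 = 0.126×448 − 162.62 = -106.18
n2 = -106.18 / -0.080 = 1327.2 t/h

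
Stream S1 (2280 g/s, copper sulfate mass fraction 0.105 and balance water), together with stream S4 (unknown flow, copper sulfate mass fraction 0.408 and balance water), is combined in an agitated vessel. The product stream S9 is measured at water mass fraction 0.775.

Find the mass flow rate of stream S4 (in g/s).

1495 g/s

Let S4 be the unknown flow. Total out = 2280 + S4.
water balance: 2040.6 + 0.592·S4 = 0.775·(2280 + S4)
(0.592 − 0.775)·S4 = 0.775×2280 − 2040.6 = -273.6
S4 = -273.6 / -0.183 = 1495.1 g/s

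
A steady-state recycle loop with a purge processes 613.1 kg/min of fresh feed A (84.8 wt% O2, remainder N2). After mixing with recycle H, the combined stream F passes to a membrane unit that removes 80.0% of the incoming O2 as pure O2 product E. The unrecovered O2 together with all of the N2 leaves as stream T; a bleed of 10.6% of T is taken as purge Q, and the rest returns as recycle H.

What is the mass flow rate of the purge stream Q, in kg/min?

106.6 kg/min

N2 enters only via A and leaves only via the purge: 613.1×0.152 = 0.106×(N2 in T), and the membrane unit passes all N2, so N2 in F = N2 in T = 879.16 kg/min.
O2 in F: m_A = 613.1×0.848 + (1−0.106)·(1−0.800)·m_A, so m_A = 519.91/0.8212 = 633.11 kg/min.
T = (1−0.800)×633.11 + 879.16 = 1005.8 kg/min.
Purge Q = 0.106×1005.8 = 106.61 kg/min.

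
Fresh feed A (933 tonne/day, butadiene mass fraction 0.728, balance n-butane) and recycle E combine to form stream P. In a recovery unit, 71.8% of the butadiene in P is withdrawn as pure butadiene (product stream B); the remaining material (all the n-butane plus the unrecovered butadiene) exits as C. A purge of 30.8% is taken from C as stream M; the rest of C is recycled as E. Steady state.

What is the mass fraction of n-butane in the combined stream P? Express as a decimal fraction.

0.494

n-butane enters only via A and leaves only via the purge: 933×0.272 = 0.308×(n-butane in C), and the recovery unit passes all n-butane, so n-butane in P = n-butane in C = 823.95 tonne/day.
butadiene in P: m_A = 933×0.728 + (1−0.308)·(1−0.718)·m_A, so m_A = 679.22/0.8049 = 843.91 tonne/day.
P = 843.91 + 823.95 = 1667.9 tonne/day.
n-butane fraction in P = 823.95/1667.9 = 0.494.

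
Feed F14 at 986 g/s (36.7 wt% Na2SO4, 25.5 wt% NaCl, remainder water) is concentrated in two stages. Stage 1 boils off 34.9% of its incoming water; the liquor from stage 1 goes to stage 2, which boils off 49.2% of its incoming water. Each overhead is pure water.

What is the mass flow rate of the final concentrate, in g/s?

water in feed = 986×0.378 = 372.71 g/s.
After stage 1: water left = (1−0.349)×372.71 = 242.63; stream total = 855.92 g/s.
After stage 2: water left = (1−0.492)×242.63 = 123.26; final concentrate = 736.55 g/s.

736.5 g/s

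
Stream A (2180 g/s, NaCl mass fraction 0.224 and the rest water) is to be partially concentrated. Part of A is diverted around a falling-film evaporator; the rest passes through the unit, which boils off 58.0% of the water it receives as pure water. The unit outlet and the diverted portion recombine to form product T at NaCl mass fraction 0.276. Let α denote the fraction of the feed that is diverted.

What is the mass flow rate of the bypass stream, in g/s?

1267 g/s

All 2180×0.224 = 488.32 g/s of NaCl reaches T, so T = 488.32/0.276 = 1769.3 g/s and vapour = 410.72 g/s.
The evaporator receives (1−α)·2180 of feed at 0.776 water and removes 0.580 of that water:
0.580×0.776×(1−α)×2180 = 410.72
(1−α) = 410.72/981.17 = 0.4186;  α = 0.5814.
Bypass flow = 0.5814×2180 = 1267.4 g/s.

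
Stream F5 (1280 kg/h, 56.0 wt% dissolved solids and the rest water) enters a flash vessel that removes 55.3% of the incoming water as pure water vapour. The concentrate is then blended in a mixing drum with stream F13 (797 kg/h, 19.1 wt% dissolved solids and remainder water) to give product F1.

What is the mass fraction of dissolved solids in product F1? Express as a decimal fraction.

0.492

Vapour removed = 0.553×0.440×1280 = 311.45 kg/h; concentrate = 968.55 kg/h.
dissolved solids reaching the mixer = 716.8 (from concentrate) + 797×0.191 = 869.03 kg/h.
Product flow = 968.55 + 797 = 1765.6 kg/h; dissolved solids fraction = 0.492.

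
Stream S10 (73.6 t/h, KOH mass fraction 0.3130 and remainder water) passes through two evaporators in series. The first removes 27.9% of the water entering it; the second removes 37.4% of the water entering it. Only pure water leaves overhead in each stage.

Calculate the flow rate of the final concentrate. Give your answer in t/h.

45.86 t/h

water in feed = 73.6×0.687 = 50.563 t/h.
After stage 1: water left = (1−0.279)×50.563 = 36.456; stream total = 59.493 t/h.
After stage 2: water left = (1−0.374)×36.456 = 22.821; final concentrate = 45.858 t/h.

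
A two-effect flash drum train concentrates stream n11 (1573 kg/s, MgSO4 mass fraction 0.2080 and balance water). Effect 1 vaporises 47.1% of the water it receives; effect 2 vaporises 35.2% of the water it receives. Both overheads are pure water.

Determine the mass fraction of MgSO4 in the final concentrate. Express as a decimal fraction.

0.4338

water in feed = 1573×0.792 = 1245.8 kg/s.
After stage 1: water left = (1−0.471)×1245.8 = 659.04; stream total = 986.22 kg/s.
After stage 2: water left = (1−0.352)×659.04 = 427.06; final concentrate = 754.24 kg/s.
MgSO4 fraction = 327.18/754.24 = 0.4338.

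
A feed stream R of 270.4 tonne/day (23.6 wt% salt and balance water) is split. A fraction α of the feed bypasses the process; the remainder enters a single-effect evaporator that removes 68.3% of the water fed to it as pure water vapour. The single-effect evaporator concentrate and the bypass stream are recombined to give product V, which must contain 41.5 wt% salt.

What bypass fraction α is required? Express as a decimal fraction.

All 270.4×0.236 = 63.814 tonne/day of salt reaches V, so V = 63.814/0.415 = 153.77 tonne/day and vapour = 116.63 tonne/day.
The evaporator receives (1−α)·270.4 of feed at 0.764 water and removes 0.683 of that water:
0.683×0.764×(1−α)×270.4 = 116.63
(1−α) = 116.63/141.1 = 0.8266;  α = 0.1734.

0.173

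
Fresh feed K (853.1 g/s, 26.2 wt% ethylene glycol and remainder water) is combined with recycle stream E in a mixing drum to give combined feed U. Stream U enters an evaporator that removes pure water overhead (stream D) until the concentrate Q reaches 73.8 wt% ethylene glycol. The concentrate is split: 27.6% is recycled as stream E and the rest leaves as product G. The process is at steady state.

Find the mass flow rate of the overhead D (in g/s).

Overall ethylene glycol balance (none leaves overhead): ethylene glycol in fresh feed = ethylene glycol in product, i.e. 853.1×0.262 = (1−0.276)·Q·0.738.
Q = 223.51/(0.738×0.724) = 418.32 g/s.
Recycle E = 0.276×418.32 = 115.46 g/s.
Combined feed U = 853.1 + 115.46 = 968.56 g/s.
Overhead D = U − Q = 968.56 − 418.32 = 550.24 g/s.

550.2 g/s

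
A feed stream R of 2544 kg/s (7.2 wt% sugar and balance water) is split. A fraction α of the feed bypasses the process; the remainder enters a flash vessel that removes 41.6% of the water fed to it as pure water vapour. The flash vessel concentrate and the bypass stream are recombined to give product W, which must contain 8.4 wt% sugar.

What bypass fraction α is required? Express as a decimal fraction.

All 2544×0.072 = 183.17 kg/s of sugar reaches W, so W = 183.17/0.084 = 2180.6 kg/s and vapour = 363.43 kg/s.
The evaporator receives (1−α)·2544 of feed at 0.928 water and removes 0.416 of that water:
0.416×0.928×(1−α)×2544 = 363.43
(1−α) = 363.43/982.11 = 0.3701;  α = 0.6299.

0.630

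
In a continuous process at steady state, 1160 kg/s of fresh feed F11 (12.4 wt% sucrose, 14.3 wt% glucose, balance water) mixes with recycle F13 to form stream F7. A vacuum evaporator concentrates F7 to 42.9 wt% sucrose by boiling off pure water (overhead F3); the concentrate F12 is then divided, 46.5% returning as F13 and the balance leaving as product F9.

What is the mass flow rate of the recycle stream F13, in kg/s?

291.4 kg/s

Overall sucrose balance (none leaves overhead): sucrose in fresh feed = sucrose in product, i.e. 1160×0.124 = (1−0.465)·F12·0.429.
F12 = 143.84/(0.429×0.535) = 626.71 kg/s.
Recycle F13 = 0.465×626.71 = 291.42 kg/s.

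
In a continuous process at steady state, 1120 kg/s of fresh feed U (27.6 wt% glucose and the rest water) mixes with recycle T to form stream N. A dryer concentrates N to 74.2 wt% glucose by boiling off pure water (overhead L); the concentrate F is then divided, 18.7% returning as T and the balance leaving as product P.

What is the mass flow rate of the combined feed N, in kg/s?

Overall glucose balance (none leaves overhead): glucose in fresh feed = glucose in product, i.e. 1120×0.276 = (1−0.187)·F·0.742.
F = 309.12/(0.742×0.813) = 512.43 kg/s.
Recycle T = 0.187×512.43 = 95.824 kg/s.
Combined feed N = 1120 + 95.824 = 1215.8 kg/s.

1216 kg/s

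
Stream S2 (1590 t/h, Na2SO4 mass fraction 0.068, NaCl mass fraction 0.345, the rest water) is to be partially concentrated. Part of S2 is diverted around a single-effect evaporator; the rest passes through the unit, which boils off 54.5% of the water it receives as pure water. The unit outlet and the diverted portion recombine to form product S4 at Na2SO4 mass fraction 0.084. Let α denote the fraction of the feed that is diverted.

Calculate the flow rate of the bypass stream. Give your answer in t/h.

All 1590×0.068 = 108.12 t/h of Na2SO4 reaches S4, so S4 = 108.12/0.084 = 1287.1 t/h and vapour = 302.86 t/h.
The evaporator receives (1−α)·1590 of feed at 0.587 water and removes 0.545 of that water:
0.545×0.587×(1−α)×1590 = 302.86
(1−α) = 302.86/508.66 = 0.5954;  α = 0.4046.
Bypass flow = 0.4046×1590 = 643.32 t/h.

643.3 t/h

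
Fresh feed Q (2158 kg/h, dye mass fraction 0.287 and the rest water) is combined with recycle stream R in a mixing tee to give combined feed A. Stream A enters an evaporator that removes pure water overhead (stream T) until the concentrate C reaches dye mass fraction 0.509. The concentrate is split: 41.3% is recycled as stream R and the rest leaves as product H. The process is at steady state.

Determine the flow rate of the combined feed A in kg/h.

3014 kg/h

Overall dye balance (none leaves overhead): dye in fresh feed = dye in product, i.e. 2158×0.287 = (1−0.413)·C·0.509.
C = 619.35/(0.509×0.587) = 2072.9 kg/h.
Recycle R = 0.413×2072.9 = 856.11 kg/h.
Combined feed A = 2158 + 856.11 = 3014.1 kg/h.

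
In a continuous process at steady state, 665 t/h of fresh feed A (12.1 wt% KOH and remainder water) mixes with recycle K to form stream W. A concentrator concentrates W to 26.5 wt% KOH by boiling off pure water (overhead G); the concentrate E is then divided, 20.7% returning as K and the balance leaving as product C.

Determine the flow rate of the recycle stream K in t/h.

79.26 t/h

Overall KOH balance (none leaves overhead): KOH in fresh feed = KOH in product, i.e. 665×0.121 = (1−0.207)·E·0.265.
E = 80.465/(0.265×0.793) = 382.9 t/h.
Recycle K = 0.207×382.9 = 79.261 t/h.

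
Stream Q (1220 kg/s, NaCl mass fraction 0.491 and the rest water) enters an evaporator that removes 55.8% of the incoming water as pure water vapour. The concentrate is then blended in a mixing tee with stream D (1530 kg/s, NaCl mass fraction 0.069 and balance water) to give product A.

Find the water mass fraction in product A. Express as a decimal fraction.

0.707

Vapour removed = 0.558×0.509×1220 = 346.51 kg/s; concentrate = 873.49 kg/s.
water reaching the mixer = 274.47 (from concentrate) + 1530×0.931 = 1698.9 kg/s.
Product flow = 873.49 + 1530 = 2403.5 kg/s; water fraction = 0.707.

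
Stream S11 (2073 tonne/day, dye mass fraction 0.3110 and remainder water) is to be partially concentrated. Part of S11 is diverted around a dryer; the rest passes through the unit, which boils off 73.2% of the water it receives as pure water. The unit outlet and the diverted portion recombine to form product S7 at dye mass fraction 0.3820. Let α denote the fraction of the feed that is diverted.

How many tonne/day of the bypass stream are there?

1309 tonne/day

All 2073×0.311 = 644.7 tonne/day of dye reaches S7, so S7 = 644.7/0.382 = 1687.7 tonne/day and vapour = 385.3 tonne/day.
The evaporator receives (1−α)·2073 of feed at 0.689 water and removes 0.732 of that water:
0.732×0.689×(1−α)×2073 = 385.3
(1−α) = 385.3/1045.5 = 0.3685;  α = 0.6315.
Bypass flow = 0.6315×2073 = 1309.1 tonne/day.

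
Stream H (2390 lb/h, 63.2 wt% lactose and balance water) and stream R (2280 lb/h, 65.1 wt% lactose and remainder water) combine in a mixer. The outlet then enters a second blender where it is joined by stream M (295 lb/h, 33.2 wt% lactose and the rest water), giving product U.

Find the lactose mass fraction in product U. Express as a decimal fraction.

0.6229

Overall, product flow = 4965 lb/h.
lactose in = 2390×0.632 + 2280×0.651 + 295×0.332 = 3092.7 lb/h.
lactose fraction in U = 0.6229.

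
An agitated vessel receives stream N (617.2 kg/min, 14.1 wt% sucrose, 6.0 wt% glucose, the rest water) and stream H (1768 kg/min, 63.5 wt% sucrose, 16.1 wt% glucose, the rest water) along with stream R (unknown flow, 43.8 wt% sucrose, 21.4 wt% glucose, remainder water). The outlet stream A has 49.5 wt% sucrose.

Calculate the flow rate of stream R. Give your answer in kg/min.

509.3 kg/min

Let R be the unknown flow. Total out = 2385.2 + R.
sucrose balance: 1209.7 + 0.438·R = 0.495·(2385.2 + R)
(0.438 − 0.495)·R = 0.495×2385.2 − 1209.7 = -29.031
R = -29.031 / -0.057 = 509.32 kg/min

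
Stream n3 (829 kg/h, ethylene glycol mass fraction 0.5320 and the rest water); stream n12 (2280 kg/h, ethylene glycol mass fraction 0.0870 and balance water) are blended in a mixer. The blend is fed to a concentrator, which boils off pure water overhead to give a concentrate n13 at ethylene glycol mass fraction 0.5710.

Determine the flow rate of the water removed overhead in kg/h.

1989 kg/h

ethylene glycol entering = 829×0.532 + 2280×0.087 = 639.39 kg/h.
All ethylene glycol reports to n13, so n13 = 639.39/0.571 = 1119.8 kg/h.
Total feed = 3109 kg/h; overhead = 3109 − 1119.8 = 1989.2 kg/h.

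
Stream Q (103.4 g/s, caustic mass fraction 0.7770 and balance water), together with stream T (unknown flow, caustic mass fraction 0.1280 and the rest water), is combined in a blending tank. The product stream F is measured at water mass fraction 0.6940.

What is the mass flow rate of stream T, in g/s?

Let T be the unknown flow. Total out = 103.4 + T.
water balance: 23.058 + 0.872·T = 0.694·(103.4 + T)
(0.872 − 0.694)·T = 0.694×103.4 − 23.058 = 48.701
T = 48.701 / 0.178 = 273.6 g/s

273.6 g/s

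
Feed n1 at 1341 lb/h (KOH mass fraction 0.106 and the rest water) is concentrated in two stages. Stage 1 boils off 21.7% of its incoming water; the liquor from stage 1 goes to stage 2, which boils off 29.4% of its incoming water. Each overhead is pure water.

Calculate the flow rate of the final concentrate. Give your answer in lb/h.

water in feed = 1341×0.894 = 1198.9 lb/h.
After stage 1: water left = (1−0.217)×1198.9 = 938.7; stream total = 1080.8 lb/h.
After stage 2: water left = (1−0.294)×938.7 = 662.72; final concentrate = 804.87 lb/h.

804.9 lb/h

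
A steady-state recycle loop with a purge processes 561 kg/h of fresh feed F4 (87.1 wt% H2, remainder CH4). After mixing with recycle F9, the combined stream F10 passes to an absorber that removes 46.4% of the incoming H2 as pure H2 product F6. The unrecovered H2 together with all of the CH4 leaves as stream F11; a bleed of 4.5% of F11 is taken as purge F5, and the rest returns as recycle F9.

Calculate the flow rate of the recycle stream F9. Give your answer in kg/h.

2048 kg/h

CH4 enters only via F4 and leaves only via the purge: 561×0.129 = 0.045×(CH4 in F11), and the absorber passes all CH4, so CH4 in F10 = CH4 in F11 = 1608.2 kg/h.
H2 in F10: m_A = 561×0.871 + (1−0.045)·(1−0.464)·m_A, so m_A = 488.63/0.4881 = 1001 kg/h.
F11 = (1−0.464)×1001 + 1608.2 = 2144.8 kg/h.
Recycle F9 = (1−0.045)×2144.8 = 2048.2 kg/h.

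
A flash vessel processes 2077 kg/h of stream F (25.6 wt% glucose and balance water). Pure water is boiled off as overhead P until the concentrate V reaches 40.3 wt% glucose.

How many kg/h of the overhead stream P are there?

glucose is conserved: 2077×0.256 = 531.71 kg/h all reports to the concentrate.
Concentrate = 531.71/(target fraction) = 1319.4 kg/h.
Overhead = 2077 − 1319.4 = 757.62 kg/h.

757.6 kg/h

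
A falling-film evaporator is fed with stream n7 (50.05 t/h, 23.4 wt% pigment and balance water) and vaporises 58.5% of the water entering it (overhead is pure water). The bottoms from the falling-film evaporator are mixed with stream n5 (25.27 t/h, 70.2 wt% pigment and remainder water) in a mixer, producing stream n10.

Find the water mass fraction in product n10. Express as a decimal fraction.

0.443

Vapour removed = 0.585×0.766×50.05 = 22.428 t/h; concentrate = 27.622 t/h.
water reaching the mixer = 15.91 (from concentrate) + 25.27×0.298 = 23.441 t/h.
Product flow = 27.622 + 25.27 = 52.892 t/h; water fraction = 0.443.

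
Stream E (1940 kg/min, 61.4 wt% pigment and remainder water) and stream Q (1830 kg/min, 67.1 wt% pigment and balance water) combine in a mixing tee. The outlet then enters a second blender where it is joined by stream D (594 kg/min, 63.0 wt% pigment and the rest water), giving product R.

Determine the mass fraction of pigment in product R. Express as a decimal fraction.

Overall, product flow = 4364 kg/min.
pigment in = 1940×0.614 + 1830×0.671 + 594×0.630 = 2793.3 kg/min.
pigment fraction in R = 0.6401.

0.6401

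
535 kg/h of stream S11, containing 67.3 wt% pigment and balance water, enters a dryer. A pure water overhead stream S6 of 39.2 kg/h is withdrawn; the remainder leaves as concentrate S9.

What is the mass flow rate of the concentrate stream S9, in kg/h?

Concentrate = 535 − 39.2 = 495.8 kg/h.

495.8 kg/h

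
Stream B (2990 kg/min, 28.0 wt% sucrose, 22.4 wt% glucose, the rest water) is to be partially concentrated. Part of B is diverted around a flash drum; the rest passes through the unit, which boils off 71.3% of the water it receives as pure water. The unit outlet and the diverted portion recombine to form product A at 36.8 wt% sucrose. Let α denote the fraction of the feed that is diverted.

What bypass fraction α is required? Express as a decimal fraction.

All 2990×0.280 = 837.2 kg/min of sucrose reaches A, so A = 837.2/0.368 = 2275 kg/min and vapour = 715 kg/min.
The evaporator receives (1−α)·2990 of feed at 0.496 water and removes 0.713 of that water:
0.713×0.496×(1−α)×2990 = 715
(1−α) = 715/1057.4 = 0.6762;  α = 0.3238.

0.324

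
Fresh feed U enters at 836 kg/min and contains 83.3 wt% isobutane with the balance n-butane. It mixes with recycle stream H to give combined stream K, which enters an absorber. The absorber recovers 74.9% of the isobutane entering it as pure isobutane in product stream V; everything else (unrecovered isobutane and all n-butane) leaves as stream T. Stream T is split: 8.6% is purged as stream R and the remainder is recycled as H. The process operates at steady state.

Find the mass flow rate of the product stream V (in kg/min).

676.9 kg/min

isobutane in K: m_A = 836×0.833 + (1−0.086)·(1−0.749)·m_A, so m_A = 696.39/0.7706 = 903.71 kg/min.
Product V = 0.749×903.71 = 676.88 kg/min.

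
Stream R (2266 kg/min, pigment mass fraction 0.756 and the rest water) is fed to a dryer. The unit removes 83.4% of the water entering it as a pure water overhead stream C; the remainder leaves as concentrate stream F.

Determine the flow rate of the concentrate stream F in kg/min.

water entering = 2266×0.244 = 552.9 kg/min; overhead removed = 0.834×552.9 = 461.12 kg/min.
Concentrate = 2266 − 461.12 = 1804.9 kg/min.

1805 kg/min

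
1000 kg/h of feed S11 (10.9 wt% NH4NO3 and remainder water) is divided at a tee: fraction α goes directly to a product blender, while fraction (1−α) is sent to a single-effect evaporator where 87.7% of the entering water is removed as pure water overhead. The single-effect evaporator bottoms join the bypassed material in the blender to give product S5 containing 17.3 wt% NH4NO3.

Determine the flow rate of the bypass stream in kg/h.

526.6 kg/h

All 1000×0.109 = 109 kg/h of NH4NO3 reaches S5, so S5 = 109/0.173 = 630.06 kg/h and vapour = 369.94 kg/h.
The evaporator receives (1−α)·1000 of feed at 0.891 water and removes 0.877 of that water:
0.877×0.891×(1−α)×1000 = 369.94
(1−α) = 369.94/781.41 = 0.4734;  α = 0.5266.
Bypass flow = 0.5266×1000 = 526.57 kg/h.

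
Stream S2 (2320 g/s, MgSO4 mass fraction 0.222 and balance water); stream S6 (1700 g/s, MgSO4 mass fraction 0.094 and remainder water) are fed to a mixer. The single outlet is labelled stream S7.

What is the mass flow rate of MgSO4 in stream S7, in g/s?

MgSO4 out = MgSO4 in = 2320×0.222 + 1700×0.094 = 674.84 g/s.

674.8 g/s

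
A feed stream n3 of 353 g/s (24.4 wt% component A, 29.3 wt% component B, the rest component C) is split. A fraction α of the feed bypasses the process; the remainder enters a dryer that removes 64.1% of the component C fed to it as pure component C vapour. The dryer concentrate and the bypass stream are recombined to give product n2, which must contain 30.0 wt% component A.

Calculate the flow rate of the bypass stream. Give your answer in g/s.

All 353×0.244 = 86.132 g/s of component A reaches n2, so n2 = 86.132/0.300 = 287.11 g/s and vapour = 65.893 g/s.
The evaporator receives (1−α)·353 of feed at 0.463 component C and removes 0.641 of that component C:
0.641×0.463×(1−α)×353 = 65.893
(1−α) = 65.893/104.76 = 0.6290;  α = 0.3710.
Bypass flow = 0.3710×353 = 130.97 g/s.

131 g/s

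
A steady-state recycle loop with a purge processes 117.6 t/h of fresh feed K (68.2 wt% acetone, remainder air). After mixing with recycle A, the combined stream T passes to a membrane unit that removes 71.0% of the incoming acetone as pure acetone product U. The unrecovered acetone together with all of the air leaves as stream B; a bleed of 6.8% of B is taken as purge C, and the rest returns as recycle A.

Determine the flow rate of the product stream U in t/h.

78.04 t/h

acetone in T: m_A = 117.6×0.682 + (1−0.068)·(1−0.710)·m_A, so m_A = 80.203/0.7297 = 109.91 t/h.
Product U = 0.710×109.91 = 78.036 t/h.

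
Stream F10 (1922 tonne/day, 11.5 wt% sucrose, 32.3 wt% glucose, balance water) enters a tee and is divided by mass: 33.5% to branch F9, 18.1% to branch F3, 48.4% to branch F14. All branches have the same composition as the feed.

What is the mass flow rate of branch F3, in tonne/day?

347.9 tonne/day

Branch F3 flow = 0.181×1922 = 347.88 tonne/day.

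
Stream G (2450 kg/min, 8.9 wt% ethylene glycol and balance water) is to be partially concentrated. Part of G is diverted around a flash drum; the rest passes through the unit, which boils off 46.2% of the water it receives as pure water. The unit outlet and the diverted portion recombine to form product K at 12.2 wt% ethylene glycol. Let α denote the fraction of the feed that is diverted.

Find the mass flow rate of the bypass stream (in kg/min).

875.4 kg/min

All 2450×0.089 = 218.05 kg/min of ethylene glycol reaches K, so K = 218.05/0.122 = 1787.3 kg/min and vapour = 662.7 kg/min.
The evaporator receives (1−α)·2450 of feed at 0.911 water and removes 0.462 of that water:
0.462×0.911×(1−α)×2450 = 662.7
(1−α) = 662.7/1031.2 = 0.6427;  α = 0.3573.
Bypass flow = 0.3573×2450 = 875.44 kg/min.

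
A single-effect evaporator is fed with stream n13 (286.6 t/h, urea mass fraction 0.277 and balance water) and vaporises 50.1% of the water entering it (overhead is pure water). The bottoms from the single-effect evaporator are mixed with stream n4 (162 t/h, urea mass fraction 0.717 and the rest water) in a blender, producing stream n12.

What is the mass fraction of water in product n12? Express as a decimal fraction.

0.433

Vapour removed = 0.501×0.723×286.6 = 103.81 t/h; concentrate = 182.79 t/h.
water reaching the mixer = 103.4 (from concentrate) + 162×0.283 = 149.24 t/h.
Product flow = 182.79 + 162 = 344.79 t/h; water fraction = 0.433.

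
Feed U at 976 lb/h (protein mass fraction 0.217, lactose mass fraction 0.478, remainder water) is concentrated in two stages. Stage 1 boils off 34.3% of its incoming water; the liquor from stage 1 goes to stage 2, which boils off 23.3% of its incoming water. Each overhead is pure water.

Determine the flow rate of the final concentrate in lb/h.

water in feed = 976×0.305 = 297.68 lb/h.
After stage 1: water left = (1−0.343)×297.68 = 195.58; stream total = 873.9 lb/h.
After stage 2: water left = (1−0.233)×195.58 = 150.01; final concentrate = 828.33 lb/h.

828.3 lb/h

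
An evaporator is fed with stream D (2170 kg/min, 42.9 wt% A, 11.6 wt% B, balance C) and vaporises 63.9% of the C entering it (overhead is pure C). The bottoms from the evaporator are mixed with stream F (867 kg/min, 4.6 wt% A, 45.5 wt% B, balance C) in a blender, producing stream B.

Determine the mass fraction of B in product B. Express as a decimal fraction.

Vapour removed = 0.639×0.455×2170 = 630.92 kg/min; concentrate = 1539.1 kg/min.
B reaching the mixer = 251.72 (from concentrate) + 867×0.455 = 646.21 kg/min.
Product flow = 1539.1 + 867 = 2406.1 kg/min; B fraction = 0.269.

0.269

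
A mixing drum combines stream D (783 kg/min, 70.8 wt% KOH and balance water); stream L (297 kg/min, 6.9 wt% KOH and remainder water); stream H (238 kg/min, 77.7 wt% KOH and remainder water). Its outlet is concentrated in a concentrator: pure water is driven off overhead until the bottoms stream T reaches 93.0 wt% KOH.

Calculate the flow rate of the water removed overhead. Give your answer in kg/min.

501 kg/min

KOH entering = 783×0.708 + 297×0.069 + 238×0.777 = 759.78 kg/min.
All KOH reports to T, so T = 759.78/0.930 = 816.97 kg/min.
Total feed = 1318 kg/min; overhead = 1318 − 816.97 = 501.03 kg/min.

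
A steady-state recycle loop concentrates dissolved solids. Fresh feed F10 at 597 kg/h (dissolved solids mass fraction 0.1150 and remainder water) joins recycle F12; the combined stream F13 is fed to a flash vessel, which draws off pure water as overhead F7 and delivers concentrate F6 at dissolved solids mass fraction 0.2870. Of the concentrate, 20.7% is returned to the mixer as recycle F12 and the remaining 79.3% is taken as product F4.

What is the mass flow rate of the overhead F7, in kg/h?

Overall dissolved solids balance (none leaves overhead): dissolved solids in fresh feed = dissolved solids in product, i.e. 597×0.115 = (1−0.207)·F6·0.287.
F6 = 68.655/(0.287×0.793) = 301.66 kg/h.
Recycle F12 = 0.207×301.66 = 62.444 kg/h.
Combined feed F13 = 597 + 62.444 = 659.44 kg/h.
Overhead F7 = F13 − F6 = 659.44 − 301.66 = 357.78 kg/h.

357.8 kg/h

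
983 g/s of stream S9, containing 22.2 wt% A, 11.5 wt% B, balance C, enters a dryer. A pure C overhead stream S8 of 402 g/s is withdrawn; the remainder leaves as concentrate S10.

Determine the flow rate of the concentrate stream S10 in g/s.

581 g/s

Concentrate = 983 − 402 = 581 g/s.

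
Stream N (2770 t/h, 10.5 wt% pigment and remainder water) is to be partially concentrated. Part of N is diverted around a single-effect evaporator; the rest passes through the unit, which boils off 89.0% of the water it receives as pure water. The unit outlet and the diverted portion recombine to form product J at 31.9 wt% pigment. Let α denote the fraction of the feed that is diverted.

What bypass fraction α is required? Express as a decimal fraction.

0.158

All 2770×0.105 = 290.85 t/h of pigment reaches J, so J = 290.85/0.319 = 911.76 t/h and vapour = 1858.2 t/h.
The evaporator receives (1−α)·2770 of feed at 0.895 water and removes 0.890 of that water:
0.890×0.895×(1−α)×2770 = 1858.2
(1−α) = 1858.2/2206.4 = 0.8422;  α = 0.1578.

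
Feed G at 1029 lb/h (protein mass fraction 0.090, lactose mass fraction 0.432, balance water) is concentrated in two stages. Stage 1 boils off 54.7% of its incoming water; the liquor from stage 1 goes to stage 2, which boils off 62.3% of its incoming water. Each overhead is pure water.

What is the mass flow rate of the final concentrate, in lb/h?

water in feed = 1029×0.478 = 491.86 lb/h.
After stage 1: water left = (1−0.547)×491.86 = 222.81; stream total = 759.95 lb/h.
After stage 2: water left = (1−0.623)×222.81 = 84.001; final concentrate = 621.14 lb/h.

621.1 lb/h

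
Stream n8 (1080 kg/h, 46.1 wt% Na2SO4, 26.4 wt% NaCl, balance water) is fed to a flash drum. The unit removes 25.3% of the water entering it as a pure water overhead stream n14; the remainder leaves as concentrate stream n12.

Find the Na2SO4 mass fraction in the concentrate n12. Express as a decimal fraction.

Na2SO4 is not removed: 1080×0.461 = 497.88 kg/h of Na2SO4 enters n12.
water entering = 1080×0.275 = 297 kg/h; overhead removed = 0.253×297 = 75.141 kg/h.
Concentrate = 1080 − 75.141 = 1004.9 kg/h.
Mass fraction = 497.88/1004.9 = 0.495.

0.495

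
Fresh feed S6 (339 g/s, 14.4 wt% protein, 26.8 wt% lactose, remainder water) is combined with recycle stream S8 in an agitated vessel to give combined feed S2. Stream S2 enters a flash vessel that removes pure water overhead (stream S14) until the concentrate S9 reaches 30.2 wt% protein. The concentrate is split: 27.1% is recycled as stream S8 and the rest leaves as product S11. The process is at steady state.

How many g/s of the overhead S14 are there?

177.4 g/s

Overall protein balance (none leaves overhead): protein in fresh feed = protein in product, i.e. 339×0.144 = (1−0.271)·S9·0.302.
S9 = 48.816/(0.302×0.729) = 221.73 g/s.
Recycle S8 = 0.271×221.73 = 60.089 g/s.
Combined feed S2 = 339 + 60.089 = 399.09 g/s.
Overhead S14 = S2 − S9 = 399.09 − 221.73 = 177.36 g/s.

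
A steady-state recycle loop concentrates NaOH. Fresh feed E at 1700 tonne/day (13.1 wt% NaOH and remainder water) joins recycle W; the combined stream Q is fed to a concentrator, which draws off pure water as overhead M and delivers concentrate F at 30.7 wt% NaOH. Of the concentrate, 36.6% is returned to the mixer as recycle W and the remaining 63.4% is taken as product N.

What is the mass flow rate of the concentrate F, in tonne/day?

1144 tonne/day

Overall NaOH balance (none leaves overhead): NaOH in fresh feed = NaOH in product, i.e. 1700×0.131 = (1−0.366)·F·0.307.
F = 222.7/(0.307×0.634) = 1144.2 tonne/day.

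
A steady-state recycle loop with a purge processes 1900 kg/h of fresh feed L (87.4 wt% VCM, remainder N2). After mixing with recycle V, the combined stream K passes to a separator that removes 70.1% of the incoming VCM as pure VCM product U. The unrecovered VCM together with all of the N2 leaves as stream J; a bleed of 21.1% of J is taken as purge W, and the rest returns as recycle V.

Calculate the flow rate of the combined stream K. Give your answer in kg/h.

3308 kg/h

N2 enters only via L and leaves only via the purge: 1900×0.126 = 0.211×(N2 in J), and the separator passes all N2, so N2 in K = N2 in J = 1134.6 kg/h.
VCM in K: m_A = 1900×0.874 + (1−0.211)·(1−0.701)·m_A, so m_A = 1660.6/0.7641 = 2173.3 kg/h.
K = 2173.3 + 1134.6 = 3307.9 kg/h.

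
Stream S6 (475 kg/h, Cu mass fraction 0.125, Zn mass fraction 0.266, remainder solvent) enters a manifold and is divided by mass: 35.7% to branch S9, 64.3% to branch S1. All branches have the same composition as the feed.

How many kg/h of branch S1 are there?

Branch S1 flow = 0.643×475 = 305.43 kg/h.

305.4 kg/h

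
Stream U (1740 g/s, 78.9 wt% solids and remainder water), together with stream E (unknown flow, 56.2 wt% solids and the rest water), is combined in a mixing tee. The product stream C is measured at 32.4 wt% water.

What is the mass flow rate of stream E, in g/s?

1725 g/s

Let E be the unknown flow. Total out = 1740 + E.
water balance: 367.14 + 0.438·E = 0.324·(1740 + E)
(0.438 − 0.324)·E = 0.324×1740 − 367.14 = 196.62
E = 196.62 / 0.114 = 1724.7 g/s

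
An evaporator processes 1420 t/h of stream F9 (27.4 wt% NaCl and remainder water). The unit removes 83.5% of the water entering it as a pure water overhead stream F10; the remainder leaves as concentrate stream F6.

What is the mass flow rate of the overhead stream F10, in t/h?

water entering = 1420×0.726 = 1030.9 t/h; overhead removed = 0.835×1030.9 = 860.82 t/h.

860.8 t/h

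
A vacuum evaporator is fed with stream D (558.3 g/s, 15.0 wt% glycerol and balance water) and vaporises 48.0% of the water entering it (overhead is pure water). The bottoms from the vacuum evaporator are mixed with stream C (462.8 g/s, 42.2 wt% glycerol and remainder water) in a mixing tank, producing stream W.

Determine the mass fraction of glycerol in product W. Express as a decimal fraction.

Vapour removed = 0.480×0.850×558.3 = 227.79 g/s; concentrate = 330.51 g/s.
glycerol reaching the mixer = 83.745 (from concentrate) + 462.8×0.422 = 279.05 g/s.
Product flow = 330.51 + 462.8 = 793.31 g/s; glycerol fraction = 0.352.

0.352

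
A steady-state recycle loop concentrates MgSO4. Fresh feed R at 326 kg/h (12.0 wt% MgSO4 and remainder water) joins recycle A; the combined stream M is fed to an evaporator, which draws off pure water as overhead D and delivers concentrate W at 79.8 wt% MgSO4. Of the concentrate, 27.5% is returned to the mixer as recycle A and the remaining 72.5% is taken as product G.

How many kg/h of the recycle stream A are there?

18.59 kg/h

Overall MgSO4 balance (none leaves overhead): MgSO4 in fresh feed = MgSO4 in product, i.e. 326×0.120 = (1−0.275)·W·0.798.
W = 39.12/(0.798×0.725) = 67.617 kg/h.
Recycle A = 0.275×67.617 = 18.595 kg/h.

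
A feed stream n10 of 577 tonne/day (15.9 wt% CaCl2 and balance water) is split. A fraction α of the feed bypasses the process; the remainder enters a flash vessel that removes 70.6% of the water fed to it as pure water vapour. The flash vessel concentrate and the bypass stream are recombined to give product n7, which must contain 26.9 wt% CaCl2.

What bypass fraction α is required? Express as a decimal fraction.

0.311

All 577×0.159 = 91.743 tonne/day of CaCl2 reaches n7, so n7 = 91.743/0.269 = 341.05 tonne/day and vapour = 235.95 tonne/day.
The evaporator receives (1−α)·577 of feed at 0.841 water and removes 0.706 of that water:
0.706×0.841×(1−α)×577 = 235.95
(1−α) = 235.95/342.59 = 0.6887;  α = 0.3113.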